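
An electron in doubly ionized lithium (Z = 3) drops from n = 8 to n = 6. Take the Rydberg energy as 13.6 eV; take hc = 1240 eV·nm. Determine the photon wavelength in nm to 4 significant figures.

For Z = 3 the level energies scale as Z², so the effective Rydberg energy is 13.6 × 9 = 122.4 eV.
ΔE = 122.4 × (1/6² − 1/8²) = 122.4 × 0.01215 = 1.488 eV.
λ = hc/ΔE = 1240 / 1.488 = 833.6 nm.

833.6 nm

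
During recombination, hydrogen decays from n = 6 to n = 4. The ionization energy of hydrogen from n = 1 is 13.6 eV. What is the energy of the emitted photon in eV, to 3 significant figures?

E_6 = −13.60/36 = −0.3778 eV and E_4 = −13.60/16 = −0.8500 eV.
The photon energy is |E_6 − E_4| = 0.472 eV.

0.472 eV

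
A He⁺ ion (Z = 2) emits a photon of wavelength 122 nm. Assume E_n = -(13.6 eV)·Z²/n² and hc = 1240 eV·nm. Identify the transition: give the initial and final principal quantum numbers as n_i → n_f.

n_i = 4, n_f = 2

The photon energy is ΔE = hc/λ = 1240 / 122 = 10.16 eV.
With Z = 2, ΔE = 54.40 × (1/n_f² − 1/n_i²), so 1/n_f² − 1/n_i² = 0.1868.
Trying n_f = 2 gives 1/n_i² = 0.06316, i.e. n_i ≈ 4; this pair matches.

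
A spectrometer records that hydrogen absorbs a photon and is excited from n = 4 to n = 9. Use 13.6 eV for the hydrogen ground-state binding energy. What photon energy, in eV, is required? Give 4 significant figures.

0.6821 eV

E_9 = −13.60/81 = −0.1679 eV and E_4 = −13.60/16 = −0.8500 eV.
The photon energy is |E_9 − E_4| = 0.6821 eV.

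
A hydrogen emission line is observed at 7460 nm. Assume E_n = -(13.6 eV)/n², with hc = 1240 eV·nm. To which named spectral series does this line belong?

ΔE = 1240/7460 = 0.1662 eV.
This matches 13.6 × (1/5² − 1/6²), so n_f = 5: the Pfund series.

Pfund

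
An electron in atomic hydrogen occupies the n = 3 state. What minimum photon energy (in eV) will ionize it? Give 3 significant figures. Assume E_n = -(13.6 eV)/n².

E_3 = −13.60/9 = −1.51 eV, so ionization (to E = 0) requires 1.51 eV.

1.51 eV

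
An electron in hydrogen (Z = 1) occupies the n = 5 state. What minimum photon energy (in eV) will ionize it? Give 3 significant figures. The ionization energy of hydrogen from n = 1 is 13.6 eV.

E_5 = −13.60/25 = −0.544 eV, so ionization (to E = 0) requires 0.544 eV.

0.544 eV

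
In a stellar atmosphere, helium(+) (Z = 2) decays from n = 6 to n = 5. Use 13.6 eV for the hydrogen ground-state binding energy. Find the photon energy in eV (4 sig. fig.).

0.6649 eV

The Bohr energies scale as Z², so for Z = 2: E_n = −54.40/n² eV.
E_6 = −54.40/36 = −1.511 eV and E_5 = −54.40/25 = −2.176 eV.
The photon energy is |E_6 − E_5| = 0.6649 eV.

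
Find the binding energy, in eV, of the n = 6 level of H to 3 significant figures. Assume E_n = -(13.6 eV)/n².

0.378 eV

E_6 = −13.60/36 = −0.378 eV, so ionization (to E = 0) requires 0.378 eV.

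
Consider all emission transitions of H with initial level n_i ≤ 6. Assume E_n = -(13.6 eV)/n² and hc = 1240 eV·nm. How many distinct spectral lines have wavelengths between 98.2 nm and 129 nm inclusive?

2

Enumerate all n_i → n_f pairs with 1 ≤ n_f < n_i ≤ 6 and compute λ = 1240 / [13.6·1·(1/n_f² − 1/n_i²)].
Lines falling in [98.2, 129] nm: 3→1 (102.6 nm), 2→1 (121.6 nm).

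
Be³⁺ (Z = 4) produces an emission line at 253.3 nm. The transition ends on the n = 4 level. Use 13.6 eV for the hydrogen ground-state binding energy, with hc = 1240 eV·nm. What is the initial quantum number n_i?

n_i = 5

The photon energy is ΔE = hc/λ = 1240 / 253.3 = 4.895 eV.
With Z = 4, ΔE = 217.6 × (1/n_f² − 1/n_i²), so 1/n_f² − 1/n_i² = 0.02250.
With n_f = 4: 1/n_i² = 1/16 − 0.02250 = 0.04000, so n_i ≈ 5.00.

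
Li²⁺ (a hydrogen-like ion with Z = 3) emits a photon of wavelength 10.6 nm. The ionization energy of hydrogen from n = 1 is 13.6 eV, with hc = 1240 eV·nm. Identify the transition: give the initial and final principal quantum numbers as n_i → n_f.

The photon energy is ΔE = hc/λ = 1240 / 10.6 = 117.0 eV.
With Z = 3, ΔE = 122.4 × (1/n_f² − 1/n_i²), so 1/n_f² − 1/n_i² = 0.9557.
Trying n_f = 1 gives 1/n_i² = 0.04427, i.e. n_i ≈ 5; this pair matches.

n_i = 5, n_f = 1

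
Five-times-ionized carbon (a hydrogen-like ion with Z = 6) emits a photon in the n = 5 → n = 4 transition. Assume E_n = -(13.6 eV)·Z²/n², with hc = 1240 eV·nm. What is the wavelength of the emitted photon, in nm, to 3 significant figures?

113 nm

For Z = 6 the level energies scale as Z², so the effective Rydberg energy is 13.6 × 36 = 489.6 eV.
ΔE = 489.6 × (1/4² − 1/5²) = 489.6 × 0.02250 = 11.02 eV.
λ = hc/ΔE = 1240 / 11.02 = 113 nm.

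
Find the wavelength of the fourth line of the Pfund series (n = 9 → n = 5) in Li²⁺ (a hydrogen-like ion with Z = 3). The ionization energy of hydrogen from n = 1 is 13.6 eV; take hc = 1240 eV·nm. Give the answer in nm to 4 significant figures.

366.3 nm

The Pfund series terminates on n_f = 5; the fourth line has n_i = 5+4 = 9.
ΔE = 122.4 × (1/5² − 1/9²) = 3.385 eV.
λ = 1240 / 3.385 = 366.3 nm.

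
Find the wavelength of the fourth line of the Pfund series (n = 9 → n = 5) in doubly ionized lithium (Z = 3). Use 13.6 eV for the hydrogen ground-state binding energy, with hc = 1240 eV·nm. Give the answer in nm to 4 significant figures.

The Pfund series terminates on n_f = 5; the fourth line has n_i = 5+4 = 9.
ΔE = 122.4 × (1/5² − 1/9²) = 3.385 eV.
λ = 1240 / 3.385 = 366.3 nm.

366.3 nm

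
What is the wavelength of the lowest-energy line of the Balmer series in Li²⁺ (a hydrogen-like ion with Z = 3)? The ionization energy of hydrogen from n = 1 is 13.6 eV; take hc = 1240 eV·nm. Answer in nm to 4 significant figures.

72.94 nm

The Balmer series terminates on n_f = 2; the first line has n_i = 2+1 = 3.
ΔE = 122.4 × (1/2² − 1/3²) = 17.00 eV.
λ = 1240 / 17.00 = 72.94 nm.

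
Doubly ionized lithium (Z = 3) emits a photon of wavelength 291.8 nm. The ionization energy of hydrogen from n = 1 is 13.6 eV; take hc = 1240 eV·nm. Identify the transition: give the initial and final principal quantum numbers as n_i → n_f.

The photon energy is ΔE = hc/λ = 1240 / 291.8 = 4.249 eV.
With Z = 3, ΔE = 122.4 × (1/n_f² − 1/n_i²), so 1/n_f² − 1/n_i² = 0.03472.
Trying n_f = 4 gives 1/n_i² = 0.02778, i.e. n_i ≈ 6; this pair matches.

n_i = 6, n_f = 4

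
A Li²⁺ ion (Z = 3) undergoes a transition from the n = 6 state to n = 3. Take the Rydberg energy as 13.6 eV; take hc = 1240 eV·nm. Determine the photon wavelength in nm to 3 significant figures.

For Z = 3 the level energies scale as Z², so the effective Rydberg energy is 13.6 × 9 = 122.4 eV.
ΔE = 122.4 × (1/3² − 1/6²) = 122.4 × 0.08333 = 10.20 eV.
λ = hc/ΔE = 1240 / 10.20 = 122 nm.

122 nm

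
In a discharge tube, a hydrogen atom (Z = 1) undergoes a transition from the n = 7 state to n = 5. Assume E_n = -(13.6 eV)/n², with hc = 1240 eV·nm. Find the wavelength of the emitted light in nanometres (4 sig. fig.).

ΔE = 13.60 × (1/5² − 1/7²) = 13.60 × 0.01959 = 0.2664 eV.
λ = hc/ΔE = 1240 / 0.2664 = 4654 nm.
This line belongs to the Pfund series.

4654 nm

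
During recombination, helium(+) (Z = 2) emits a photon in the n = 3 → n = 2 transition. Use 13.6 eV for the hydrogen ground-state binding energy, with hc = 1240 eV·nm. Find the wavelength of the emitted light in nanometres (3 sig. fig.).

164 nm

For Z = 2 the level energies scale as Z², so the effective Rydberg energy is 13.6 × 4 = 54.40 eV.
ΔE = 54.40 × (1/2² − 1/3²) = 54.40 × 0.1389 = 7.556 eV.
λ = hc/ΔE = 1240 / 7.556 = 164 nm.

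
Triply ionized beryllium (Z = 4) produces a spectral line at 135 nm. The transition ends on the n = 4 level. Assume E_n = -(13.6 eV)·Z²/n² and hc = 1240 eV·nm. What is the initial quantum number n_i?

The photon energy is ΔE = hc/λ = 1240 / 135 = 9.185 eV.
With Z = 4, ΔE = 217.6 × (1/n_f² − 1/n_i²), so 1/n_f² − 1/n_i² = 0.04221.
With n_f = 4: 1/n_i² = 1/16 − 0.04221 = 0.02029, so n_i ≈ 7.02.

n_i = 7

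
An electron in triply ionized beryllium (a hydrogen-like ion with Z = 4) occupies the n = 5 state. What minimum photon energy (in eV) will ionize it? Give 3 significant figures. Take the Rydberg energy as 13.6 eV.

8.70 eV

E_n = −13.6 Z²/n² = −217.6/n² eV for Z = 4.
E_5 = −217.6/25 = −8.70 eV, so ionization (to E = 0) requires 8.70 eV.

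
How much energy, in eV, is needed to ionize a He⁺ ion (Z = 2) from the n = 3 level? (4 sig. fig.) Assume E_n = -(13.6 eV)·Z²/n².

6.044 eV

E_n = −13.6 Z²/n² = −54.40/n² eV for Z = 2.
E_3 = −54.40/9 = −6.044 eV, so ionization (to E = 0) requires 6.044 eV.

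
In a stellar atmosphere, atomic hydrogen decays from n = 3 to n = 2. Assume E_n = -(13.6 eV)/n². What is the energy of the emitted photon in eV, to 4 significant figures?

1.889 eV

E_3 = −13.60/9 = −1.511 eV and E_2 = −13.60/4 = −3.400 eV.
The photon energy is |E_3 − E_2| = 1.889 eV.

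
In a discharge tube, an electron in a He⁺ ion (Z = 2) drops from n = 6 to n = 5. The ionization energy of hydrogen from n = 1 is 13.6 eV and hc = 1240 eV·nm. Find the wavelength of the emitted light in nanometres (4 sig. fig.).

For Z = 2 the level energies scale as Z², so the effective Rydberg energy is 13.6 × 4 = 54.40 eV.
ΔE = 54.40 × (1/5² − 1/6²) = 54.40 × 0.01222 = 0.6649 eV.
λ = hc/ΔE = 1240 / 0.6649 = 1865 nm.

1865 nm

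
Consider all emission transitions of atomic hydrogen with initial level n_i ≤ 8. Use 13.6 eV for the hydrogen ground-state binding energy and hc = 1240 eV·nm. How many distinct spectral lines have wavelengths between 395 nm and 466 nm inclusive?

3

Enumerate all n_i → n_f pairs with 1 ≤ n_f < n_i ≤ 8 and compute λ = 1240 / [13.6·1·(1/n_f² − 1/n_i²)].
Lines falling in [395, 466] nm: 7→2 (397.1 nm), 6→2 (410.3 nm), 5→2 (434.2 nm).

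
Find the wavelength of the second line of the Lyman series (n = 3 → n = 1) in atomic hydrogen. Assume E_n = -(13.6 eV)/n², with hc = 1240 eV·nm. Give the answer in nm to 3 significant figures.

103 nm

The Lyman series terminates on n_f = 1; the second line has n_i = 1+2 = 3.
ΔE = 13.60 × (1/1² − 1/3²) = 12.09 eV.
λ = 1240 / 12.09 = 103 nm.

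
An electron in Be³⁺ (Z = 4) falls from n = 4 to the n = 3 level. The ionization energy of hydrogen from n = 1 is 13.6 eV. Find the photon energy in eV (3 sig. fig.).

The Bohr energies scale as Z², so for Z = 4: E_n = −217.6/n² eV.
E_4 = −217.6/16 = −13.60 eV and E_3 = −217.6/9 = −24.18 eV.
The photon energy is |E_4 − E_3| = 10.6 eV.

10.6 eV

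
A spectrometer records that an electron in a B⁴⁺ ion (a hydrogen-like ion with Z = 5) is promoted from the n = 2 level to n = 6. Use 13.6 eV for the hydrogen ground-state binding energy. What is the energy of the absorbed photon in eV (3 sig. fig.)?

75.6 eV

The Bohr energies scale as Z², so for Z = 5: E_n = −340.0/n² eV.
E_6 = −340.0/36 = −9.444 eV and E_2 = −340.0/4 = −85.00 eV.
The photon energy is |E_6 − E_2| = 75.6 eV.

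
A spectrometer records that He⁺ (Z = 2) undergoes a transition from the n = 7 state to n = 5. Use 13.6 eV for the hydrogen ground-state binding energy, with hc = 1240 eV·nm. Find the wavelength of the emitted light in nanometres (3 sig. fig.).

1160 nm

For Z = 2 the level energies scale as Z², so the effective Rydberg energy is 13.6 × 4 = 54.40 eV.
ΔE = 54.40 × (1/5² − 1/7²) = 54.40 × 0.01959 = 1.066 eV.
λ = hc/ΔE = 1240 / 1.066 = 1160 nm.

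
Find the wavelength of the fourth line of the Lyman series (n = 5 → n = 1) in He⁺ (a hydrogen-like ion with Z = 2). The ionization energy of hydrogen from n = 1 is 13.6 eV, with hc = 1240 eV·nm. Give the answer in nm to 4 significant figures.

The Lyman series terminates on n_f = 1; the fourth line has n_i = 1+4 = 5.
ΔE = 54.40 × (1/1² − 1/5²) = 52.22 eV.
λ = 1240 / 52.22 = 23.74 nm.

23.74 nm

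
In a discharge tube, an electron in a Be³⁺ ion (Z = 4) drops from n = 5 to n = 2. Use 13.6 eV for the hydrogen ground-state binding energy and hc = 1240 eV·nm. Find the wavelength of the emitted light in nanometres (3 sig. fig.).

27.1 nm

For Z = 4 the level energies scale as Z², so the effective Rydberg energy is 13.6 × 16 = 217.6 eV.
ΔE = 217.6 × (1/2² − 1/5²) = 217.6 × 0.2100 = 45.70 eV.
λ = hc/ΔE = 1240 / 45.70 = 27.1 nm.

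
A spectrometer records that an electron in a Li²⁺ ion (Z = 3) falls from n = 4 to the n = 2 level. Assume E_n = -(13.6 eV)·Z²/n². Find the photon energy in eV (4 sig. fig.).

22.95 eV

The Bohr energies scale as Z², so for Z = 3: E_n = −122.4/n² eV.
E_4 = −122.4/16 = −7.650 eV and E_2 = −122.4/4 = −30.60 eV.
The photon energy is |E_4 − E_2| = 22.95 eV.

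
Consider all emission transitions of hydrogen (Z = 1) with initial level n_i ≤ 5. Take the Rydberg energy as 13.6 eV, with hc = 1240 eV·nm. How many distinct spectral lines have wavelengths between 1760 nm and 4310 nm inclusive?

2

Enumerate all n_i → n_f pairs with 1 ≤ n_f < n_i ≤ 5 and compute λ = 1240 / [13.6·1·(1/n_f² − 1/n_i²)].
Lines falling in [1760, 4310] nm: 4→3 (1876 nm), 5→4 (4052 nm).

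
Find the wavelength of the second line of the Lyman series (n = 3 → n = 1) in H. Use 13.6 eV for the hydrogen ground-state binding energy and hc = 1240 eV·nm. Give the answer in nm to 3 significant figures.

The Lyman series terminates on n_f = 1; the second line has n_i = 1+2 = 3.
ΔE = 13.60 × (1/1² − 1/3²) = 12.09 eV.
λ = 1240 / 12.09 = 103 nm.

103 nm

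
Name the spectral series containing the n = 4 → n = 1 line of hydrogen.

The series is set by the lower level: n_f = 1 is the Lyman series.

Lyman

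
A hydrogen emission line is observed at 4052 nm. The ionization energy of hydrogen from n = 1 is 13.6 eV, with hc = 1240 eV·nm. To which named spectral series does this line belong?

ΔE = 1240/4052 = 0.3060 eV.
This matches 13.6 × (1/4² − 1/5²), so n_f = 4: the Brackett series.

Brackett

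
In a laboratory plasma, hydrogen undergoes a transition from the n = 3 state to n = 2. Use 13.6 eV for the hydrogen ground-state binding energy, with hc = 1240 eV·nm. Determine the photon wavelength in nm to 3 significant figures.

ΔE = 13.60 × (1/2² − 1/3²) = 13.60 × 0.1389 = 1.889 eV.
λ = hc/ΔE = 1240 / 1.889 = 656 nm.
This line belongs to the Balmer series.

656 nm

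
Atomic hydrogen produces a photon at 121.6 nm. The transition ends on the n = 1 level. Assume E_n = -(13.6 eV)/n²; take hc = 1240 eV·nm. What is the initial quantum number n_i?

The photon energy is ΔE = hc/λ = 1240 / 121.6 = 10.20 eV.
With Z = 1, ΔE = 13.60 × (1/n_f² − 1/n_i²), so 1/n_f² − 1/n_i² = 0.7498.
With n_f = 1: 1/n_i² = 1/1 − 0.7498 = 0.2502, so n_i ≈ 2.00.

n_i = 2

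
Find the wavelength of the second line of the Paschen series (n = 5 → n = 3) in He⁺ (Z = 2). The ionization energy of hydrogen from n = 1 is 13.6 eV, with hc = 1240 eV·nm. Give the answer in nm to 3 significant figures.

321 nm

The Paschen series terminates on n_f = 3; the second line has n_i = 3+2 = 5.
ΔE = 54.40 × (1/3² − 1/5²) = 3.868 eV.
λ = 1240 / 3.868 = 321 nm.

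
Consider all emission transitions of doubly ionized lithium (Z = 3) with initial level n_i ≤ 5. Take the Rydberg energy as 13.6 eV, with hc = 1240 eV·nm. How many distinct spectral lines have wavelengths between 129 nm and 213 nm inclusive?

2

Enumerate all n_i → n_f pairs with 1 ≤ n_f < n_i ≤ 5 and compute λ = 1240 / [13.6·9·(1/n_f² − 1/n_i²)].
Lines falling in [129, 213] nm: 5→3 (142.5 nm), 4→3 (208.4 nm).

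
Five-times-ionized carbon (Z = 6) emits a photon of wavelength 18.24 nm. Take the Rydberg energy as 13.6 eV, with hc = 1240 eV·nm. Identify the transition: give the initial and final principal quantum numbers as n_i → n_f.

n_i = 3, n_f = 2

The photon energy is ΔE = hc/λ = 1240 / 18.24 = 67.98 eV.
With Z = 6, ΔE = 489.6 × (1/n_f² − 1/n_i²), so 1/n_f² − 1/n_i² = 0.1389.
Trying n_f = 2 gives 1/n_i² = 0.1111, i.e. n_i ≈ 3; this pair matches.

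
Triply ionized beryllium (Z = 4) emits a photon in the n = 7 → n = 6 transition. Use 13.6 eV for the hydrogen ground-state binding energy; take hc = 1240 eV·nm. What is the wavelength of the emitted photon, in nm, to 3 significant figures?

For Z = 4 the level energies scale as Z², so the effective Rydberg energy is 13.6 × 16 = 217.6 eV.
ΔE = 217.6 × (1/6² − 1/7²) = 217.6 × 0.007370 = 1.604 eV.
λ = hc/ΔE = 1240 / 1.604 = 773 nm.

773 nm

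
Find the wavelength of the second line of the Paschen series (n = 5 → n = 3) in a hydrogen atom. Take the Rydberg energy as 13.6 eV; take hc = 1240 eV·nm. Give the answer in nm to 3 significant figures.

The Paschen series terminates on n_f = 3; the second line has n_i = 3+2 = 5.
ΔE = 13.60 × (1/3² − 1/5²) = 0.9671 eV.
λ = 1240 / 0.9671 = 1280 nm.

1280 nm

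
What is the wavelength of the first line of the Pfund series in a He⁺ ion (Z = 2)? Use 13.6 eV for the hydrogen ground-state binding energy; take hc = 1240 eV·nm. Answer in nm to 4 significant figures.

1865 nm

The Pfund series terminates on n_f = 5; the first line has n_i = 5+1 = 6.
ΔE = 54.40 × (1/5² − 1/6²) = 0.6649 eV.
λ = 1240 / 0.6649 = 1865 nm.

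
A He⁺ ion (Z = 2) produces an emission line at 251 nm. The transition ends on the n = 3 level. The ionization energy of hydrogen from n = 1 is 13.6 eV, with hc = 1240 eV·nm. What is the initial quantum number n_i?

The photon energy is ΔE = hc/λ = 1240 / 251 = 4.940 eV.
With Z = 2, ΔE = 54.40 × (1/n_f² − 1/n_i²), so 1/n_f² − 1/n_i² = 0.09081.
With n_f = 3: 1/n_i² = 1/9 − 0.09081 = 0.02030, so n_i ≈ 7.02.

n_i = 7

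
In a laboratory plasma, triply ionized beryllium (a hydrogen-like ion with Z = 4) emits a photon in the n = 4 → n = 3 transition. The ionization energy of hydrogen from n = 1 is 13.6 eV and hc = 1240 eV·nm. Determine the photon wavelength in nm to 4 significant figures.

For Z = 4 the level energies scale as Z², so the effective Rydberg energy is 13.6 × 16 = 217.6 eV.
ΔE = 217.6 × (1/3² − 1/4²) = 217.6 × 0.04861 = 10.58 eV.
λ = hc/ΔE = 1240 / 10.58 = 117.2 nm.

117.2 nm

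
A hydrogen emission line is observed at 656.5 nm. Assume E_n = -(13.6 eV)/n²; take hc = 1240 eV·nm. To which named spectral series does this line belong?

Balmer

ΔE = 1240/656.5 = 1.889 eV.
This matches 13.6 × (1/2² − 1/3²), so n_f = 2: the Balmer series.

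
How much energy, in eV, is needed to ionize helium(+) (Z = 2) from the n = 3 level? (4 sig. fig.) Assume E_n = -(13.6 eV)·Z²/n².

6.044 eV

E_n = −13.6 Z²/n² = −54.40/n² eV for Z = 2.
E_3 = −54.40/9 = −6.044 eV, so ionization (to E = 0) requires 6.044 eV.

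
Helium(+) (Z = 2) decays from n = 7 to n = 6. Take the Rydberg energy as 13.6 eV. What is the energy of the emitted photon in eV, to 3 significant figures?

The Bohr energies scale as Z², so for Z = 2: E_n = −54.40/n² eV.
E_7 = −54.40/49 = −1.110 eV and E_6 = −54.40/36 = −1.511 eV.
The photon energy is |E_7 − E_6| = 0.401 eV.

0.401 eV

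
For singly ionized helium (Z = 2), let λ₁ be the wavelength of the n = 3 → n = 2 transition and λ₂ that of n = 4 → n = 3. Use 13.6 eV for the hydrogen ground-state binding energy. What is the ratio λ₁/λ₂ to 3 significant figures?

λ ∝ 1/ΔE ∝ 1/(1/n_f² − 1/n_i²), and the Z² and hc factors cancel in the ratio.
λ₁/λ₂ = (1/3² − 1/4²)/(1/2² − 1/3²) = 0.04861/0.1389 = 0.350.

0.350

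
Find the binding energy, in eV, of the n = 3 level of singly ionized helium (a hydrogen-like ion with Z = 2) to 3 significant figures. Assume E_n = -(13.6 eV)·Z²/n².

6.04 eV

E_n = −13.6 Z²/n² = −54.40/n² eV for Z = 2.
E_3 = −54.40/9 = −6.04 eV, so ionization (to E = 0) requires 6.04 eV.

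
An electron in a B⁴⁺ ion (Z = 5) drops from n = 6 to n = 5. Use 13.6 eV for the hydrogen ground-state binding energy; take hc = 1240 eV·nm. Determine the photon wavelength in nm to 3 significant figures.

298 nm

For Z = 5 the level energies scale as Z², so the effective Rydberg energy is 13.6 × 25 = 340.0 eV.
ΔE = 340.0 × (1/5² − 1/6²) = 340.0 × 0.01222 = 4.156 eV.
λ = hc/ΔE = 1240 / 4.156 = 298 nm.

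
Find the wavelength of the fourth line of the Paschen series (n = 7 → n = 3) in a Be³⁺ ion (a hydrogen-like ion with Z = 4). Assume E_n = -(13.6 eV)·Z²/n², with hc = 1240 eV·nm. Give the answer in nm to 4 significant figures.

62.83 nm

The Paschen series terminates on n_f = 3; the fourth line has n_i = 3+4 = 7.
ΔE = 217.6 × (1/3² − 1/7²) = 19.74 eV.
λ = 1240 / 19.74 = 62.83 nm.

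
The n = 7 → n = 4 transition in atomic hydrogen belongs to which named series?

The series is set by the lower level: n_f = 4 is the Brackett series.

Brackett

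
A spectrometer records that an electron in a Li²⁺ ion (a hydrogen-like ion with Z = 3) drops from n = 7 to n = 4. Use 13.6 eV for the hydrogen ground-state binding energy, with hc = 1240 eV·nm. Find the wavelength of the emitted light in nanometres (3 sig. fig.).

For Z = 3 the level energies scale as Z², so the effective Rydberg energy is 13.6 × 9 = 122.4 eV.
ΔE = 122.4 × (1/4² − 1/7²) = 122.4 × 0.04209 = 5.152 eV.
λ = hc/ΔE = 1240 / 5.152 = 241 nm.

241 nm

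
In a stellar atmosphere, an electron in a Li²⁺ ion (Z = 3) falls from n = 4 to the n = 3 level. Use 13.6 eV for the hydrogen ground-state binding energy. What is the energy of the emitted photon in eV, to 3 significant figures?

The Bohr energies scale as Z², so for Z = 3: E_n = −122.4/n² eV.
E_4 = −122.4/16 = −7.650 eV and E_3 = −122.4/9 = −13.60 eV.
The photon energy is |E_4 − E_3| = 5.95 eV.

5.95 eV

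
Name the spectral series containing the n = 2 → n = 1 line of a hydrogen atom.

The series is set by the lower level: n_f = 1 is the Lyman series.

Lyman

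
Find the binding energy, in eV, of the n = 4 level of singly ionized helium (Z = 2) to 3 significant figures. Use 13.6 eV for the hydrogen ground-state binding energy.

E_n = −13.6 Z²/n² = −54.40/n² eV for Z = 2.
E_4 = −54.40/16 = −3.40 eV, so ionization (to E = 0) requires 3.40 eV.

3.40 eV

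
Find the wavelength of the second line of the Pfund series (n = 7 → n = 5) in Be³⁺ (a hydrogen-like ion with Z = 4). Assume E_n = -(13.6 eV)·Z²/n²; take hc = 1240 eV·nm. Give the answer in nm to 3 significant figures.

291 nm

The Pfund series terminates on n_f = 5; the second line has n_i = 5+2 = 7.
ΔE = 217.6 × (1/5² − 1/7²) = 4.263 eV.
λ = 1240 / 4.263 = 291 nm.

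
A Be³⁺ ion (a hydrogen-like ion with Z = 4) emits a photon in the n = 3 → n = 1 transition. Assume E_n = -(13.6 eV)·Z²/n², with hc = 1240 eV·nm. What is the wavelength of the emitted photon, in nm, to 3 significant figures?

6.41 nm

For Z = 4 the level energies scale as Z², so the effective Rydberg energy is 13.6 × 16 = 217.6 eV.
ΔE = 217.6 × (1/1² − 1/3²) = 217.6 × 0.8889 = 193.4 eV.
λ = hc/ΔE = 1240 / 193.4 = 6.41 nm.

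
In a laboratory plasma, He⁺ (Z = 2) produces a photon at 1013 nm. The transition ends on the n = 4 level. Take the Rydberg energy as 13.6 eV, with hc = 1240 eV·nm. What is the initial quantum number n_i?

n_i = 5

The photon energy is ΔE = hc/λ = 1240 / 1013 = 1.224 eV.
With Z = 2, ΔE = 54.40 × (1/n_f² − 1/n_i²), so 1/n_f² − 1/n_i² = 0.02250.
With n_f = 4: 1/n_i² = 1/16 − 0.02250 = 0.04000, so n_i ≈ 5.00.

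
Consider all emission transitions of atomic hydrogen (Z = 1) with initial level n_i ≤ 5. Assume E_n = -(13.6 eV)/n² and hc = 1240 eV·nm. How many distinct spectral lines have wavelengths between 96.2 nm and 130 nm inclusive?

Enumerate all n_i → n_f pairs with 1 ≤ n_f < n_i ≤ 5 and compute λ = 1240 / [13.6·1·(1/n_f² − 1/n_i²)].
Lines falling in [96.2, 130] nm: 4→1 (97.25 nm), 3→1 (102.6 nm), 2→1 (121.6 nm).

3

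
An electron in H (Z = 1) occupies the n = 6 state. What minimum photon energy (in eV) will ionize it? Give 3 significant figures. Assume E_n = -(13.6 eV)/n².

E_6 = −13.60/36 = −0.378 eV, so ionization (to E = 0) requires 0.378 eV.

0.378 eV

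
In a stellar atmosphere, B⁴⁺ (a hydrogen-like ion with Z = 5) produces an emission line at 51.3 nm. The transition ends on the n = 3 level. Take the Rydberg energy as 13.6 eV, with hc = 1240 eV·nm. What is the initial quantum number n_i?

The photon energy is ΔE = hc/λ = 1240 / 51.3 = 24.17 eV.
With Z = 5, ΔE = 340.0 × (1/n_f² − 1/n_i²), so 1/n_f² − 1/n_i² = 0.07109.
With n_f = 3: 1/n_i² = 1/9 − 0.07109 = 0.04002, so n_i ≈ 5.00.

n_i = 5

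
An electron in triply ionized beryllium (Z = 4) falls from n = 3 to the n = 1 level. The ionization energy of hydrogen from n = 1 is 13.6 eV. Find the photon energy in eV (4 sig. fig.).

The Bohr energies scale as Z², so for Z = 4: E_n = −217.6/n² eV.
E_3 = −217.6/9 = −24.18 eV and E_1 = −217.6/1 = −217.6 eV.
The photon energy is |E_3 − E_1| = 193.4 eV.

193.4 eV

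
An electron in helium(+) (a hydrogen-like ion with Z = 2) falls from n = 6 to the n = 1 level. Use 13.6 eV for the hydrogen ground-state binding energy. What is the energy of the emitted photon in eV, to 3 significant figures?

The Bohr energies scale as Z², so for Z = 2: E_n = −54.40/n² eV.
E_6 = −54.40/36 = −1.511 eV and E_1 = −54.40/1 = −54.40 eV.
The photon energy is |E_6 − E_1| = 52.9 eV.

52.9 eV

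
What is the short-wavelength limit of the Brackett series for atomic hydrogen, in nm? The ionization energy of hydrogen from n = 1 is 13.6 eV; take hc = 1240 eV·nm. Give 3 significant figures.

1460 nm

The Brackett series has lower level n_f = 4; the series limit corresponds to n_i → ∞.
ΔE_max = 13.6 × 1 / 4² = 0.8500 eV.
λ_min = 1240 / 0.8500 = 1460 nm.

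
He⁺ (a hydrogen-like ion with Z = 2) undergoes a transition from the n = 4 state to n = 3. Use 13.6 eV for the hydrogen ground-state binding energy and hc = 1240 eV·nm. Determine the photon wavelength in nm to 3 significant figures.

469 nm

For Z = 2 the level energies scale as Z², so the effective Rydberg energy is 13.6 × 4 = 54.40 eV.
ΔE = 54.40 × (1/3² − 1/4²) = 54.40 × 0.04861 = 2.644 eV.
λ = hc/ΔE = 1240 / 2.644 = 469 nm.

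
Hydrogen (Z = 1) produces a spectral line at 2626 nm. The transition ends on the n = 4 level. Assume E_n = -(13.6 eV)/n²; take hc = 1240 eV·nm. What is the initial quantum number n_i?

The photon energy is ΔE = hc/λ = 1240 / 2626 = 0.4722 eV.
With Z = 1, ΔE = 13.60 × (1/n_f² − 1/n_i²), so 1/n_f² − 1/n_i² = 0.03472.
With n_f = 4: 1/n_i² = 1/16 − 0.03472 = 0.02778, so n_i ≈ 6.00.

n_i = 6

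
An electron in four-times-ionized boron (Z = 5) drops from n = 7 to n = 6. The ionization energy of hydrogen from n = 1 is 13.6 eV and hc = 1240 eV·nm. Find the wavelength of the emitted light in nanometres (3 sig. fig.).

For Z = 5 the level energies scale as Z², so the effective Rydberg energy is 13.6 × 25 = 340.0 eV.
ΔE = 340.0 × (1/6² − 1/7²) = 340.0 × 0.007370 = 2.506 eV.
λ = hc/ΔE = 1240 / 2.506 = 495 nm.

495 nm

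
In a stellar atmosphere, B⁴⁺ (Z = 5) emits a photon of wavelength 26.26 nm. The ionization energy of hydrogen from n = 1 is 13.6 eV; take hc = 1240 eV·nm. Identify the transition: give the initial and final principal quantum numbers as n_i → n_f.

The photon energy is ΔE = hc/λ = 1240 / 26.26 = 47.22 eV.
With Z = 5, ΔE = 340.0 × (1/n_f² − 1/n_i²), so 1/n_f² − 1/n_i² = 0.1389.
Trying n_f = 2 gives 1/n_i² = 0.1111, i.e. n_i ≈ 3; this pair matches.

n_i = 3, n_f = 2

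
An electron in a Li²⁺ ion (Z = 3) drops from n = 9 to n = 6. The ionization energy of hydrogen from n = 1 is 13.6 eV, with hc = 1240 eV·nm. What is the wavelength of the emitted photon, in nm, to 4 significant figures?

656.5 nm

For Z = 3 the level energies scale as Z², so the effective Rydberg energy is 13.6 × 9 = 122.4 eV.
ΔE = 122.4 × (1/6² − 1/9²) = 122.4 × 0.01543 = 1.889 eV.
λ = hc/ΔE = 1240 / 1.889 = 656.5 nm.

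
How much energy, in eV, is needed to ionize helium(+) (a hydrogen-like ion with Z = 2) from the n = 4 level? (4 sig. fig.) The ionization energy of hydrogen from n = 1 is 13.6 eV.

E_n = −13.6 Z²/n² = −54.40/n² eV for Z = 2.
E_4 = −54.40/16 = −3.400 eV, so ionization (to E = 0) requires 3.400 eV.

3.400 eV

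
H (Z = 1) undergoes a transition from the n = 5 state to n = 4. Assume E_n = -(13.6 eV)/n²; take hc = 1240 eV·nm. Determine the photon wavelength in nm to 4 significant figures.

ΔE = 13.60 × (1/4² − 1/5²) = 13.60 × 0.02250 = 0.3060 eV.
λ = hc/ΔE = 1240 / 0.3060 = 4052 nm.

4052 nm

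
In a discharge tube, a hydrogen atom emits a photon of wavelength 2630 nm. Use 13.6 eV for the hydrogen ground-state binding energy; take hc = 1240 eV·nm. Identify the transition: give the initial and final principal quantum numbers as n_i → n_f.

The photon energy is ΔE = hc/λ = 1240 / 2630 = 0.4715 eV.
With Z = 1, ΔE = 13.60 × (1/n_f² − 1/n_i²), so 1/n_f² − 1/n_i² = 0.03467.
Trying n_f = 4 gives 1/n_i² = 0.02783, i.e. n_i ≈ 6; this pair matches.

n_i = 6, n_f = 4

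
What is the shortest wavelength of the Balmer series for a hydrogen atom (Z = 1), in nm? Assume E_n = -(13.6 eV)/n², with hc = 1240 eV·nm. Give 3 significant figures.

The Balmer series has lower level n_f = 2; the series limit corresponds to n_i → ∞.
ΔE_max = 13.6 × 1 / 2² = 3.400 eV.
λ_min = 1240 / 3.400 = 365 nm.

365 nm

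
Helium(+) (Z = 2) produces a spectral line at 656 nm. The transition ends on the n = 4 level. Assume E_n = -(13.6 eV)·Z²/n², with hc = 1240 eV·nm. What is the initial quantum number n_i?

The photon energy is ΔE = hc/λ = 1240 / 656 = 1.890 eV.
With Z = 2, ΔE = 54.40 × (1/n_f² − 1/n_i²), so 1/n_f² − 1/n_i² = 0.03475.
With n_f = 4: 1/n_i² = 1/16 − 0.03475 = 0.02775, so n_i ≈ 6.00.

n_i = 6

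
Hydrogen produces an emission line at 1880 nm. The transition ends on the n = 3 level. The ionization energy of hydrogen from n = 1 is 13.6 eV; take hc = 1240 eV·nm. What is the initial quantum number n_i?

The photon energy is ΔE = hc/λ = 1240 / 1880 = 0.6596 eV.
With Z = 1, ΔE = 13.60 × (1/n_f² − 1/n_i²), so 1/n_f² − 1/n_i² = 0.04850.
With n_f = 3: 1/n_i² = 1/9 − 0.04850 = 0.06261, so n_i ≈ 4.00.

n_i = 4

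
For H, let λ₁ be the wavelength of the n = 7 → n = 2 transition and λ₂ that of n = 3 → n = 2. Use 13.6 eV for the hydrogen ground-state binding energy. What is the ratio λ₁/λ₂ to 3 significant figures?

0.605

λ ∝ 1/ΔE ∝ 1/(1/n_f² − 1/n_i²), and the Z² and hc factors cancel in the ratio.
λ₁/λ₂ = (1/2² − 1/3²)/(1/2² − 1/7²) = 0.1389/0.2296 = 0.605.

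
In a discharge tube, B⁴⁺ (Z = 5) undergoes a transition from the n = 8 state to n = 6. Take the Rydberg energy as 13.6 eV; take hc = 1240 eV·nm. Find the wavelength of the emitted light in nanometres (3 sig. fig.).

300 nm

For Z = 5 the level energies scale as Z², so the effective Rydberg energy is 13.6 × 25 = 340.0 eV.
ΔE = 340.0 × (1/6² − 1/8²) = 340.0 × 0.01215 = 4.132 eV.
λ = hc/ΔE = 1240 / 4.132 = 300 nm.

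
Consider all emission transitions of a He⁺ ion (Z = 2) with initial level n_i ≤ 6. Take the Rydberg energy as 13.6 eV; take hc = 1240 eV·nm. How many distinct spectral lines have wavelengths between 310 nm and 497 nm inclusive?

Enumerate all n_i → n_f pairs with 1 ≤ n_f < n_i ≤ 6 and compute λ = 1240 / [13.6·4·(1/n_f² − 1/n_i²)].
Lines falling in [310, 497] nm: 5→3 (320.5 nm), 4→3 (468.9 nm).

2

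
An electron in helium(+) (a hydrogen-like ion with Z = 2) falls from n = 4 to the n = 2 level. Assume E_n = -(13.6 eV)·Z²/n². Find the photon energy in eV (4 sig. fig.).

The Bohr energies scale as Z², so for Z = 2: E_n = −54.40/n² eV.
E_4 = −54.40/16 = −3.400 eV and E_2 = −54.40/4 = −13.60 eV.
The photon energy is |E_4 − E_2| = 10.20 eV.

10.20 eV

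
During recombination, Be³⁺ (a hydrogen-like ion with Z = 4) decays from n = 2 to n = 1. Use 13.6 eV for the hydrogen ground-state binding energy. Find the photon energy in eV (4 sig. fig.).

The Bohr energies scale as Z², so for Z = 4: E_n = −217.6/n² eV.
E_2 = −217.6/4 = −54.40 eV and E_1 = −217.6/1 = −217.6 eV.
The photon energy is |E_2 − E_1| = 163.2 eV.

163.2 eV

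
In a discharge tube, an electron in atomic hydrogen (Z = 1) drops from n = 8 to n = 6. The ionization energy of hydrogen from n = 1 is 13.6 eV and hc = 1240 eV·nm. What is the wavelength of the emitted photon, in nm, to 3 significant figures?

ΔE = 13.60 × (1/6² − 1/8²) = 13.60 × 0.01215 = 0.1653 eV.
λ = hc/ΔE = 1240 / 0.1653 = 7500 nm.

7500 nm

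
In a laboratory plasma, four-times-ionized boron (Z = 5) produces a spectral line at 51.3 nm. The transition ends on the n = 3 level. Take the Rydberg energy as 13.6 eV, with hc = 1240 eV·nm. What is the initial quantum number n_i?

The photon energy is ΔE = hc/λ = 1240 / 51.3 = 24.17 eV.
With Z = 5, ΔE = 340.0 × (1/n_f² − 1/n_i²), so 1/n_f² − 1/n_i² = 0.07109.
With n_f = 3: 1/n_i² = 1/9 − 0.07109 = 0.04002, so n_i ≈ 5.00.

n_i = 5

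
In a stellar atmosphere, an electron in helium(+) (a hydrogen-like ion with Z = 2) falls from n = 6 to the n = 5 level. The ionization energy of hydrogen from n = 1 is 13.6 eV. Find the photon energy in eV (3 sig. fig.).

0.665 eV

The Bohr energies scale as Z², so for Z = 2: E_n = −54.40/n² eV.
E_6 = −54.40/36 = −1.511 eV and E_5 = −54.40/25 = −2.176 eV.
The photon energy is |E_6 − E_5| = 0.665 eV.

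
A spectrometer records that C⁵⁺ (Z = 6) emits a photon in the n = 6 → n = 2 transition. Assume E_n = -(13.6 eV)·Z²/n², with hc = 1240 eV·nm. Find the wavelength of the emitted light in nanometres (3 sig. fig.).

For Z = 6 the level energies scale as Z², so the effective Rydberg energy is 13.6 × 36 = 489.6 eV.
ΔE = 489.6 × (1/2² − 1/6²) = 489.6 × 0.2222 = 108.8 eV.
λ = hc/ΔE = 1240 / 108.8 = 11.4 nm.

11.4 nm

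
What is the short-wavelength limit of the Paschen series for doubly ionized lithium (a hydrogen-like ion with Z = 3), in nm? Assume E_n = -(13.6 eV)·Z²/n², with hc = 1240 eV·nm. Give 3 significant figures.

91.2 nm

The Paschen series has lower level n_f = 3; the series limit corresponds to n_i → ∞.
ΔE_max = 13.6 × 9 / 3² = 13.60 eV.
λ_min = 1240 / 13.60 = 91.2 nm.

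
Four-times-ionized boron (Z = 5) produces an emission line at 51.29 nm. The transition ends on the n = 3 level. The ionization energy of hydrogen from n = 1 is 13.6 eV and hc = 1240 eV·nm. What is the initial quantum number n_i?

n_i = 5

The photon energy is ΔE = hc/λ = 1240 / 51.29 = 24.18 eV.
With Z = 5, ΔE = 340.0 × (1/n_f² − 1/n_i²), so 1/n_f² − 1/n_i² = 0.07111.
With n_f = 3: 1/n_i² = 1/9 − 0.07111 = 0.04000, so n_i ≈ 5.00.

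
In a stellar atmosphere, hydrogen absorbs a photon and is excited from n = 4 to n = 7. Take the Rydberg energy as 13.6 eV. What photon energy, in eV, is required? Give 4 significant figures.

E_7 = −13.60/49 = −0.2776 eV and E_4 = −13.60/16 = −0.8500 eV.
The photon energy is |E_7 − E_4| = 0.5724 eV.

0.5724 eV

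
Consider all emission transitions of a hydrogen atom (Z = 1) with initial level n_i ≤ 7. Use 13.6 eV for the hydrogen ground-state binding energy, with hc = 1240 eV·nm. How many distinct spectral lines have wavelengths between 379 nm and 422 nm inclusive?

Enumerate all n_i → n_f pairs with 1 ≤ n_f < n_i ≤ 7 and compute λ = 1240 / [13.6·1·(1/n_f² − 1/n_i²)].
Lines falling in [379, 422] nm: 7→2 (397.1 nm), 6→2 (410.3 nm).

2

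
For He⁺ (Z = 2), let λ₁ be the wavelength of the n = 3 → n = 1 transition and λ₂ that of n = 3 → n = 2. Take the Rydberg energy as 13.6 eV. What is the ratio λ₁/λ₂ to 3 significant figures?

λ ∝ 1/ΔE ∝ 1/(1/n_f² − 1/n_i²), and the Z² and hc factors cancel in the ratio.
λ₁/λ₂ = (1/2² − 1/3²)/(1/1² − 1/3²) = 0.1389/0.8889 = 0.156.

0.156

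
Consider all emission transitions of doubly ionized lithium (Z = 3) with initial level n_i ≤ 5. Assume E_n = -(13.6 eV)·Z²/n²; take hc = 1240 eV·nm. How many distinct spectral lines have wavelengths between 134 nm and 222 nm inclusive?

2

Enumerate all n_i → n_f pairs with 1 ≤ n_f < n_i ≤ 5 and compute λ = 1240 / [13.6·9·(1/n_f² − 1/n_i²)].
Lines falling in [134, 222] nm: 5→3 (142.5 nm), 4→3 (208.4 nm).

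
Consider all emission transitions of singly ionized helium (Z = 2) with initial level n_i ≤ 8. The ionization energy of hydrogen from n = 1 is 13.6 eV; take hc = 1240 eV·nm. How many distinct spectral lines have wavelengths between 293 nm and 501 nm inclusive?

3

Enumerate all n_i → n_f pairs with 1 ≤ n_f < n_i ≤ 8 and compute λ = 1240 / [13.6·4·(1/n_f² − 1/n_i²)].
Lines falling in [293, 501] nm: 5→3 (320.5 nm), 4→3 (468.9 nm), 8→4 (486.3 nm).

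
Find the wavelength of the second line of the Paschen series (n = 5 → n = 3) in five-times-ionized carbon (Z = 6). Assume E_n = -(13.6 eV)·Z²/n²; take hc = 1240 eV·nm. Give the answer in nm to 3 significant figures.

The Paschen series terminates on n_f = 3; the second line has n_i = 3+2 = 5.
ΔE = 489.6 × (1/3² − 1/5²) = 34.82 eV.
λ = 1240 / 34.82 = 35.6 nm.

35.6 nm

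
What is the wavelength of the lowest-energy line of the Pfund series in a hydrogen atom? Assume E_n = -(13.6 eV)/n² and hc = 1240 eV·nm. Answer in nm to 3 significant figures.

7460 nm

The Pfund series terminates on n_f = 5; the first line has n_i = 5+1 = 6.
ΔE = 13.60 × (1/5² − 1/6²) = 0.1662 eV.
λ = 1240 / 0.1662 = 7460 nm.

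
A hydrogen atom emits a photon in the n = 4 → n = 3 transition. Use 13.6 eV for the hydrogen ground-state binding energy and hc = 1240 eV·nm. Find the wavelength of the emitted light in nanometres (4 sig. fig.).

ΔE = 13.60 × (1/3² − 1/4²) = 13.60 × 0.04861 = 0.6611 eV.
λ = hc/ΔE = 1240 / 0.6611 = 1876 nm.

1876 nm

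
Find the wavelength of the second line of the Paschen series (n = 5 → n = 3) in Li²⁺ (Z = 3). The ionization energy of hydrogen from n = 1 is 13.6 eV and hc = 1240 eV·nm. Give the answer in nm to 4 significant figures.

The Paschen series terminates on n_f = 3; the second line has n_i = 3+2 = 5.
ΔE = 122.4 × (1/3² − 1/5²) = 8.704 eV.
λ = 1240 / 8.704 = 142.5 nm.

142.5 nm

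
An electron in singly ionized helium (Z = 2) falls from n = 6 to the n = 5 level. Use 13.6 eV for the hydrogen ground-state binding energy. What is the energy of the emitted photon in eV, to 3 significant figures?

The Bohr energies scale as Z², so for Z = 2: E_n = −54.40/n² eV.
E_6 = −54.40/36 = −1.511 eV and E_5 = −54.40/25 = −2.176 eV.
The photon energy is |E_6 − E_5| = 0.665 eV.

0.665 eV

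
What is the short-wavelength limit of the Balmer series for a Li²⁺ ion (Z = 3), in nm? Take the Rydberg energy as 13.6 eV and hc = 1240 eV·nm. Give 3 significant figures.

The Balmer series has lower level n_f = 2; the series limit corresponds to n_i → ∞.
ΔE_max = 13.6 × 9 / 2² = 30.60 eV.
λ_min = 1240 / 30.60 = 40.5 nm.

40.5 nm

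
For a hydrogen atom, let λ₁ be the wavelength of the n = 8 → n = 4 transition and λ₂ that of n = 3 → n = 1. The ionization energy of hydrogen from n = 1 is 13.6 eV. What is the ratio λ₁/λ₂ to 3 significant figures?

19.0

λ ∝ 1/ΔE ∝ 1/(1/n_f² − 1/n_i²), and the Z² and hc factors cancel in the ratio.
λ₁/λ₂ = (1/1² − 1/3²)/(1/4² − 1/8²) = 0.8889/0.04688 = 19.0.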